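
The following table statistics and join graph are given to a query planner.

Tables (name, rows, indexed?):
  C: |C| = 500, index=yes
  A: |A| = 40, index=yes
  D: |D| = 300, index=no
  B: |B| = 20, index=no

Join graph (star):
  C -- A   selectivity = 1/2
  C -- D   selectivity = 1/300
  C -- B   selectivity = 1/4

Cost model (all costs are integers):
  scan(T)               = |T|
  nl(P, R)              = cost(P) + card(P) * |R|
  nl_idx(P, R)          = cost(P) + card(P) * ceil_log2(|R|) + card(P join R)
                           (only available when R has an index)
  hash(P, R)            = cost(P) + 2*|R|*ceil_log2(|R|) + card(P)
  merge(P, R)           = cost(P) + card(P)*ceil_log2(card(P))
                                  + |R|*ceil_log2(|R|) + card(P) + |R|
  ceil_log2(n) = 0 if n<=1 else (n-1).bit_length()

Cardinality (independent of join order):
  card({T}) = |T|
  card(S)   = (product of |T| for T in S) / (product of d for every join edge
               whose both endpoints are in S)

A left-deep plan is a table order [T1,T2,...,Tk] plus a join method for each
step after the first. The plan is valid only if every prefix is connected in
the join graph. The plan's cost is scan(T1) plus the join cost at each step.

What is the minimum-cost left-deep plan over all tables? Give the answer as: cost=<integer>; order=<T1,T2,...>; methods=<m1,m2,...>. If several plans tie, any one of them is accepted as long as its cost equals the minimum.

cost=7180; order=D,C,B,A; methods=nl_idx,hash,hash

Selinger DP (subsets sized 1..n):
  {C}: scan cost=500, card=500
  {A}: scan cost=40, card=40
  {D}: scan cost=300, card=300
  {B}: scan cost=20, card=20
  {AC}: card=10000; try (A,hash)→1480, (C,merge)→5320, (A,merge)→5780, (C,hash)→9080, (C,nl_idx)→10400, (A,nl_idx)→13500 …(+2); best=1480 via (A,hash)
  {CD}: card=500; try (C,nl_idx)→3500, (D,hash)→6400, (C,merge)→8300, (D,merge)→8500, (C,hash)→9600, (C,nl)→150300 …(+1); best=3500 via (C,nl_idx)
  {BC}: card=2500; try (B,hash)→1200, (C,nl_idx)→2700, (C,merge)→5140, (B,merge)→5620, (C,hash)→9040, (C,nl)→10020 …(+1); best=1200 via (B,hash)
  {ACD}: card=10000; try (A,hash)→4480, (A,merge)→8780, (A,nl_idx)→16500, (D,hash)→16880, (A,nl)→23500, (D,merge)→154480 …(+1); best=4480 via (A,hash)
  {ABC}: card=50000; try (A,hash)→4180, (B,hash)→11680, (A,merge)→33980, (A,nl_idx)→66200, (A,nl)→101200, (B,merge)→151600 …(+1); best=4180 via (A,hash)
  {BCD}: card=2500; try (B,hash)→4200, (B,merge)→8620, (D,hash)→9100, (B,nl)→13500, (D,merge)→36700, (D,nl)→751200; best=4200 via (B,hash)
  {ABCD}: card=50000; try (A,hash)→7180, (B,hash)→14680, (A,merge)→36980, (D,hash)→59580, (A,nl_idx)→69200, (A,nl)→104200 …(+4); best=7180 via (A,hash)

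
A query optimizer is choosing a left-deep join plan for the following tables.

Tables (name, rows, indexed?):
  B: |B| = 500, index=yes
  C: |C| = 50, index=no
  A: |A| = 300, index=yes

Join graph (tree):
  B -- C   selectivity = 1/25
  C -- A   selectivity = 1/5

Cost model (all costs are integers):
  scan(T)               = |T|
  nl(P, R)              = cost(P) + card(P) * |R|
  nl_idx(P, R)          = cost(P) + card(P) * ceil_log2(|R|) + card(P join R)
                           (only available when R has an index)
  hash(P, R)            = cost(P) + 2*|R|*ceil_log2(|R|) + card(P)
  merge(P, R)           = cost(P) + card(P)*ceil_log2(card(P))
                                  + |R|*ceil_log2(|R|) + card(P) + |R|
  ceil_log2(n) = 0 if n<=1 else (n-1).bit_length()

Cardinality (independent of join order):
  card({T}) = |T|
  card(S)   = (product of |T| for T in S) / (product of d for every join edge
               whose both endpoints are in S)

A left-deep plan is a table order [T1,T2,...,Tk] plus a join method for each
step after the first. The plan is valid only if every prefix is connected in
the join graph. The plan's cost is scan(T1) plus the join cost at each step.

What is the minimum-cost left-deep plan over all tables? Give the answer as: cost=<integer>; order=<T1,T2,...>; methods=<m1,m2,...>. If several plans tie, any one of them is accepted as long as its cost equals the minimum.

Selinger DP (subsets sized 1..n):
  {B}: scan cost=500, card=500
  {C}: scan cost=50, card=50
  {A}: scan cost=300, card=300
  {BC}: card=1000; try (B,nl_idx)→1500, (C,hash)→1600, (B,merge)→5400, (C,merge)→5850, (B,hash)→9100, (B,nl)→25050 …(+1); best=1500 via (B,nl_idx)
  {AC}: card=3000; try (C,hash)→1200, (A,merge)→3400, (A,nl_idx)→3500, (C,merge)→3650, (A,hash)→5500, (A,nl)→15050 …(+1); best=1200 via (C,hash)
  {ABC}: card=60000; try (A,hash)→7900, (B,hash)→13200, (A,merge)→15500, (B,merge)→45200, (A,nl_idx)→70500, (B,nl_idx)→88200 …(+2); best=7900 via (A,hash)

cost=7900; order=C,B,A; methods=nl_idx,hash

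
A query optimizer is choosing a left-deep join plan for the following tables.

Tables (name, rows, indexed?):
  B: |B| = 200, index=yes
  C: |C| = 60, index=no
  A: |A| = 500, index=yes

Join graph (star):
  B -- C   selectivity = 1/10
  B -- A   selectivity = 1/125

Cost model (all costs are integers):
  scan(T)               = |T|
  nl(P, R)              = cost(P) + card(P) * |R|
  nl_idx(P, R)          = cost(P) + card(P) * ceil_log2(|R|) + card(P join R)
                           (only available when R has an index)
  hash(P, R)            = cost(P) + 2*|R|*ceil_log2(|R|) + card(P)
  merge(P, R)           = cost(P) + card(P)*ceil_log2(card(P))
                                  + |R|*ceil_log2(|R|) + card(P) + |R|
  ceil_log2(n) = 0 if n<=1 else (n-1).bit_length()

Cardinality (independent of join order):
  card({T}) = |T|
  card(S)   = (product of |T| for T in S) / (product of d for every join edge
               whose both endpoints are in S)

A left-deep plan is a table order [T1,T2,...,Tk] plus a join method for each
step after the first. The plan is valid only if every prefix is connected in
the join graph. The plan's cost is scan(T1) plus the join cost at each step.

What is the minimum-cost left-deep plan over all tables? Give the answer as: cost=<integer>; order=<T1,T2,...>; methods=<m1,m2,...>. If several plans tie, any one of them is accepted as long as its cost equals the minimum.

Selinger DP (subsets sized 1..n):
  {B}: scan cost=200, card=200
  {C}: scan cost=60, card=60
  {A}: scan cost=500, card=500
  {BC}: card=1200; try (C,hash)→1120, (B,nl_idx)→1740, (B,merge)→2280, (C,merge)→2420, (B,hash)→3320, (B,nl)→12060 …(+1); best=1120 via (C,hash)
  {AB}: card=800; try (A,nl_idx)→2800, (B,hash)→4200, (B,nl_idx)→5300, (A,merge)→7000, (B,merge)→7300, (A,hash)→9400 …(+2); best=2800 via (A,nl_idx)
  {ABC}: card=4800; try (C,hash)→4320, (A,hash)→11320, (C,merge)→12020, (A,nl_idx)→16720, (A,merge)→20520, (C,nl)→50800 …(+1); best=4320 via (C,hash)

cost=4320; order=B,A,C; methods=nl_idx,hash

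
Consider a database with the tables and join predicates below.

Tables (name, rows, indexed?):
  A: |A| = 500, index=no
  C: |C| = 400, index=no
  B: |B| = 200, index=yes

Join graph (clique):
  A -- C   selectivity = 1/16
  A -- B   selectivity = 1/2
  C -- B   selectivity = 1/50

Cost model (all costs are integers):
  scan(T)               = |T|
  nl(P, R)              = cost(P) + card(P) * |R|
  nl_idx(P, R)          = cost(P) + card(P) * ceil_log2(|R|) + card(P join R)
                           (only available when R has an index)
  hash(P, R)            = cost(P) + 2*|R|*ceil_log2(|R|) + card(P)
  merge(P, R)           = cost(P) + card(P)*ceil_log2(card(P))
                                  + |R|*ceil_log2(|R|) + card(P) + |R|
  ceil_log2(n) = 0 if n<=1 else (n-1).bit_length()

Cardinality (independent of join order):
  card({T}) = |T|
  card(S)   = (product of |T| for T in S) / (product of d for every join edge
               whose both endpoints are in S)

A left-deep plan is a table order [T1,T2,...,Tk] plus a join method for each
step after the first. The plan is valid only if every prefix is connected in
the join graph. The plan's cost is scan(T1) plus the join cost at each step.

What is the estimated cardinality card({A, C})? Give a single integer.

Tables in S: A(500), C(400)
Edges inside S: A-C(d=16)
numerator = 500 * 400 = 200000
denominator = 16 = 16
card(S) = 200000 / 16 = 12500

12500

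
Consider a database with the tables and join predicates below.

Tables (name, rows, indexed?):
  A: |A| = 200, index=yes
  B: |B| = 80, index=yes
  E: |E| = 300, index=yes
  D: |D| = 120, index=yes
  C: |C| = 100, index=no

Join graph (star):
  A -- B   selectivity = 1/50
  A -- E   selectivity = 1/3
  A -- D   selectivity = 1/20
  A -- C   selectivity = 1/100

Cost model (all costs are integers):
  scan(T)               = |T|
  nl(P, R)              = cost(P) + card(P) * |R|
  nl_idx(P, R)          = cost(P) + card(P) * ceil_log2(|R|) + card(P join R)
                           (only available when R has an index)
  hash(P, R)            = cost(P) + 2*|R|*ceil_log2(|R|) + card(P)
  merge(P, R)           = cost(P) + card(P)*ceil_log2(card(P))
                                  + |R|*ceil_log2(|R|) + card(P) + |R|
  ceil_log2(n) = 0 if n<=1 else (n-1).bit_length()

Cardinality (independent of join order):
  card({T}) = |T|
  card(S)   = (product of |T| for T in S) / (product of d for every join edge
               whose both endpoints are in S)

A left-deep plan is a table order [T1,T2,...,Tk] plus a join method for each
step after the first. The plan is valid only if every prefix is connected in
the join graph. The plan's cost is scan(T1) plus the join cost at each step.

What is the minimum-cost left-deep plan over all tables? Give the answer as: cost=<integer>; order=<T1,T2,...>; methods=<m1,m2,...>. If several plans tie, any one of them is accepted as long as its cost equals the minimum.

cost=11740; order=C,A,B,D,E; methods=nl_idx,hash,hash,hash

Selinger DP (subsets sized 1..n):
  {A}: scan cost=200, card=200
  {B}: scan cost=80, card=80
  {E}: scan cost=300, card=300
  {D}: scan cost=120, card=120
  {C}: scan cost=100, card=100
  {AB}: card=320; try (A,nl_idx)→1040, (B,hash)→1520, (B,nl_idx)→1920, (A,merge)→2520, (B,merge)→2640, (A,hash)→3360 …(+2); best=1040 via (A,nl_idx)
  {AE}: card=20000; try (A,hash)→3800, (E,merge)→5000, (A,merge)→5100, (E,hash)→5800, (E,nl_idx)→22000, (A,nl_idx)→22700 …(+2); best=3800 via (A,hash)
  {AD}: card=1200; try (D,hash)→2080, (A,nl_idx)→2280, (D,nl_idx)→2800, (A,merge)→2880, (D,merge)→2960, (A,hash)→3440 …(+2); best=2080 via (D,hash)
  {AC}: card=200; try (A,nl_idx)→1100, (C,hash)→1800, (A,merge)→2700, (C,merge)→2800, (A,hash)→3400, (A,nl)→20100 …(+1); best=1100 via (A,nl_idx)
  {ABE}: card=32000; try (E,hash)→6760, (E,merge)→7240, (B,hash)→24920, (E,nl_idx)→35920, (E,nl)→97040, (B,nl_idx)→175800 …(+2); best=6760 via (E,hash)
  {ABD}: card=1920; try (D,hash)→3040, (B,hash)→4400, (D,merge)→5200, (D,nl_idx)→5200, (B,nl_idx)→12400, (B,merge)→17120 …(+2); best=3040 via (D,hash)
  {ABC}: card=320; try (B,hash)→2420, (C,hash)→2760, (B,nl_idx)→2820, (B,merge)→3540, (C,merge)→5040, (B,nl)→17100 …(+1); best=2420 via (B,hash)
  {ADE}: card=120000; try (E,hash)→8680, (E,merge)→19480, (D,hash)→25480, (E,nl_idx)→132880, (D,nl_idx)→263800, (D,merge)→324760 …(+2); best=8680 via (E,hash)
  {ACE}: card=20000; try (E,merge)→5900, (E,hash)→6700, (E,nl_idx)→22900, (C,hash)→25200, (E,nl)→61100, (C,merge)→324600 …(+1); best=5900 via (E,merge)
  {ACD}: card=1200; try (D,hash)→2980, (D,nl_idx)→3700, (D,merge)→3860, (C,hash)→4680, (C,merge)→17280, (D,nl)→25100 …(+1); best=2980 via (D,hash)
  {ABDE}: card=192000; try (E,hash)→10360, (E,merge)→29080, (D,hash)→40440, (B,hash)→129800, (E,nl_idx)→212320, (D,nl_idx)→422760 …(+6); best=10360 via (E,hash)
  {ABCE}: card=32000; try (E,hash)→8140, (E,merge)→8620, (B,hash)→27020, (E,nl_idx)→37300, (C,hash)→40160, (E,nl)→98420 …(+5); best=8140 via (E,hash)
  {ABCD}: card=1920; try (D,hash)→4420, (B,hash)→5300, (C,hash)→6360, (D,merge)→6580, (D,nl_idx)→6580, (B,nl_idx)→13300 …(+5); best=4420 via (D,hash)
  {ACDE}: card=120000; try (E,hash)→9580, (E,merge)→20380, (D,hash)→27580, (C,hash)→130080, (E,nl_idx)→133780, (D,nl_idx)→265900 …(+5); best=9580 via (E,hash)
  {ABCDE}: card=192000; try (E,hash)→11740, (E,merge)→30460, (D,hash)→41820, (B,hash)→130700, (C,hash)→203760, (E,nl_idx)→213700 …(+9); best=11740 via (E,hash)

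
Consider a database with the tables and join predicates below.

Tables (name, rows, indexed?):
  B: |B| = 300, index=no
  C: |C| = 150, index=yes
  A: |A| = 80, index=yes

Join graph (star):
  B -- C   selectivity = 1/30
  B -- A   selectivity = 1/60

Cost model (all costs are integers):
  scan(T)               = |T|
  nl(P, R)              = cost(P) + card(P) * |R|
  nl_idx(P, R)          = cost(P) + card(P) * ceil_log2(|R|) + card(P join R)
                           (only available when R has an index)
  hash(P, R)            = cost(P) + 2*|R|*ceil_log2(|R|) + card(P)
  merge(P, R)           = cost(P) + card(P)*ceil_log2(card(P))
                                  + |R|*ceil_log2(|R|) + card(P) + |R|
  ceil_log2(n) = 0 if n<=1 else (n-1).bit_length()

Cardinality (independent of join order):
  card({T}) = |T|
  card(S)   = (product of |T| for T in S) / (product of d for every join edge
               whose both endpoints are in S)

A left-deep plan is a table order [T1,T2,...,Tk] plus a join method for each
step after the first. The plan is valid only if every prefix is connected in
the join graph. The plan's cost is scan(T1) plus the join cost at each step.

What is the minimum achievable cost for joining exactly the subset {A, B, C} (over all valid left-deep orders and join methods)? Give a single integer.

4520

Selinger DP over subsets of {A,B,C}:
  {B}: scan cost=300, card=300
  {C}: scan cost=150, card=150
  {A}: scan cost=80, card=80
  {BC}: card=1500; try (C,hash)→3000, (C,nl_idx)→4200, (B,merge)→4500, (C,merge)→4650, (B,hash)→5700, (B,nl)→45150 …(+1); best=3000 via (C,hash)
  {AB}: card=400; try (A,hash)→1720, (A,nl_idx)→2800, (B,merge)→3720, (A,merge)→3940, (B,hash)→5560, (B,nl)→24080 …(+1); best=1720 via (A,hash)
  {ABC}: card=2000; try (C,hash)→4520, (A,hash)→5620, (C,nl_idx)→6920, (C,merge)→7070, (A,nl_idx)→15500, (A,merge)→21640 …(+2); best=4520 via (C,hash)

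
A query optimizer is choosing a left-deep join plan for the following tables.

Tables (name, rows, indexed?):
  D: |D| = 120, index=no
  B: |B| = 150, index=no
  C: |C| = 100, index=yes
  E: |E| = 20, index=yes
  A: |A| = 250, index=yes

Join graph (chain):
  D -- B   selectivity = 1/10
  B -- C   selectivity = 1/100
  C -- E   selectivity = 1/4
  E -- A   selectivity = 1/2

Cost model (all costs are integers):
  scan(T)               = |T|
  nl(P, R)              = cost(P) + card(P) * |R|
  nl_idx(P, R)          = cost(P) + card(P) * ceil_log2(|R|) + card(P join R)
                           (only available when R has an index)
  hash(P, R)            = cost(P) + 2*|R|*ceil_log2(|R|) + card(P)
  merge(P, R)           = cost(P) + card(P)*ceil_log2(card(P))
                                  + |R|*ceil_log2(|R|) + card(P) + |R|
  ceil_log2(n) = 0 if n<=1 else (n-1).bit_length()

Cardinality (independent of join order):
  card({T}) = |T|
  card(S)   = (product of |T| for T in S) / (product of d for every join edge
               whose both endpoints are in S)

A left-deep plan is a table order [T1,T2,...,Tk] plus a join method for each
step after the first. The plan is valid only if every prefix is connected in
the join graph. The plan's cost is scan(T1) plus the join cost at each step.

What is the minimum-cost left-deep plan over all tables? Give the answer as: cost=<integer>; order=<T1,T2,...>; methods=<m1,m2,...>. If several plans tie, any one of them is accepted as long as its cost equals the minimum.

cost=17130; order=B,C,E,D,A; methods=nl_idx,hash,hash,hash

Selinger DP (subsets sized 1..n):
  {D}: scan cost=120, card=120
  {B}: scan cost=150, card=150
  {C}: scan cost=100, card=100
  {E}: scan cost=20, card=20
  {A}: scan cost=250, card=250
  {BD}: card=1800; try (D,hash)→1980, (B,merge)→2430, (D,merge)→2460, (B,hash)→2640, (B,nl)→18120, (D,nl)→18150; best=1980 via (D,hash)
  {BC}: card=150; try (C,nl_idx)→1350, (C,hash)→1700, (B,merge)→2250, (C,merge)→2300, (B,hash)→2600, (B,nl)→15100 …(+1); best=1350 via (C,nl_idx)
  {CE}: card=500; try (E,hash)→400, (C,nl_idx)→660, (C,merge)→940, (E,merge)→1020, (E,nl_idx)→1100, (C,hash)→1440 …(+2); best=400 via (E,hash)
  {AE}: card=2500; try (E,hash)→700, (A,merge)→2390, (E,merge)→2620, (A,nl_idx)→2680, (E,nl_idx)→4000, (A,hash)→4040 …(+2); best=700 via (E,hash)
  {BCD}: card=1800; try (D,hash)→3180, (D,merge)→3660, (C,hash)→5180, (C,nl_idx)→16380, (D,nl)→19350, (C,merge)→24380 …(+1); best=3180 via (D,hash)
  {BCE}: card=750; try (E,hash)→1700, (E,merge)→2820, (E,nl_idx)→2850, (B,hash)→3300, (E,nl)→4350, (B,merge)→6750 …(+1); best=1700 via (E,hash)
  {ACE}: card=62500; try (C,hash)→4600, (A,hash)→4900, (A,merge)→7650, (C,merge)→34000, (A,nl_idx)→66900, (C,nl_idx)→80700 …(+2); best=4600 via (C,hash)
  {BCDE}: card=9000; try (D,hash)→4130, (E,hash)→5180, (D,merge)→10910, (E,nl_idx)→21180, (E,merge)→24900, (E,nl)→39180 …(+1); best=4130 via (D,hash)
  {ABCE}: card=93750; try (A,hash)→6450, (A,merge)→12200, (B,hash)→69500, (A,nl_idx)→101450, (A,nl)→189200, (B,merge)→1068450 …(+1); best=6450 via (A,hash)
  {ABCDE}: card=1125000; try (A,hash)→17130, (D,hash)→101880, (A,merge)→141380, (A,nl_idx)→1201130, (D,merge)→1694910, (A,nl)→2254130 …(+1); best=17130 via (A,hash)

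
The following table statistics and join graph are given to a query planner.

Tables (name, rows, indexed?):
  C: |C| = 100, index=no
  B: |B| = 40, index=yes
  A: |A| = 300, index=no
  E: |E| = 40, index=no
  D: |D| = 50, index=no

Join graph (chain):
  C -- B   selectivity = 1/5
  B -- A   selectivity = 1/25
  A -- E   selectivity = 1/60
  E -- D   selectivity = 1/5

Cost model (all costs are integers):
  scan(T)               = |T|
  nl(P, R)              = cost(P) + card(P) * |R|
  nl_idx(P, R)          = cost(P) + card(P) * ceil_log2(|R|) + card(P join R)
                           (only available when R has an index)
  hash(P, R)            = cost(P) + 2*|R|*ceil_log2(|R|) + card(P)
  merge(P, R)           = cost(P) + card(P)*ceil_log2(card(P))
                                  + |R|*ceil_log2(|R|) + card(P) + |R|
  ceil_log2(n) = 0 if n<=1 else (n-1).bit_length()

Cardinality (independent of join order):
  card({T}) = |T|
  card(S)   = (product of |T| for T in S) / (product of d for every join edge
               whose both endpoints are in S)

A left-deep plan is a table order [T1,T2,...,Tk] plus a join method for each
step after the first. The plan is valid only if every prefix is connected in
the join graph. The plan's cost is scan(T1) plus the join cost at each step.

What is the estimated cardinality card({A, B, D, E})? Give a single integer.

Tables in S: A(300), B(40), D(50), E(40)
Edges inside S: B-A(d=25), A-E(d=60), E-D(d=5)
numerator = 300 * 40 * 50 * 40 = 24000000
denominator = 25 * 60 * 5 = 7500
card(S) = 24000000 / 7500 = 3200

3200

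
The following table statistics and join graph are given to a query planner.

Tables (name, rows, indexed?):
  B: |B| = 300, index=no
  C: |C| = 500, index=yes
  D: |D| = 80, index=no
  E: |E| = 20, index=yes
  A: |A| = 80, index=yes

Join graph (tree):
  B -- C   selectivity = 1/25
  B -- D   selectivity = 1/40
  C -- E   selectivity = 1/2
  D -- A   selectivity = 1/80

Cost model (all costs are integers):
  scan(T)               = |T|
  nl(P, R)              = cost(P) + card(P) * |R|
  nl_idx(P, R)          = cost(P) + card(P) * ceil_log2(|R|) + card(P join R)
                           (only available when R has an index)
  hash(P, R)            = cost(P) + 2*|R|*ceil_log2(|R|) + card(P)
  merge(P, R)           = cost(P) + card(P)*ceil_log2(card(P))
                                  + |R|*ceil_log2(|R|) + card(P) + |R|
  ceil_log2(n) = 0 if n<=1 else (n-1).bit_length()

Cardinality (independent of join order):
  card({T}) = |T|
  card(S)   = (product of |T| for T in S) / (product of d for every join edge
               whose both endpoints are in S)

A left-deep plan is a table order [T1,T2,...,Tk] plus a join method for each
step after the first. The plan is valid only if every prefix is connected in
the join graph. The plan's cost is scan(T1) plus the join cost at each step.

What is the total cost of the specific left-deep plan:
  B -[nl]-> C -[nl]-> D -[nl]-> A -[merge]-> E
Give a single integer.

1770420

step 1: scan B: cost=300, card=300
step 2: join C via nl
    card(P join C) = 300*500/(25) = 6000
    cost = 300 + 300*500 = 150300
step 3: join D via nl
    card(P join D) = 6000*80/(40) = 12000
    cost = 150300 + 6000*80 = 630300
step 4: join A via nl
    card(P join A) = 12000*80/(80) = 12000
    cost = 630300 + 12000*80 = 1590300
step 5: join E via merge
    card(P join E) = 12000*20/(2) = 120000
    cost = 1590300 + 12000*14 + 20*5 + 12000 + 20 = 1770420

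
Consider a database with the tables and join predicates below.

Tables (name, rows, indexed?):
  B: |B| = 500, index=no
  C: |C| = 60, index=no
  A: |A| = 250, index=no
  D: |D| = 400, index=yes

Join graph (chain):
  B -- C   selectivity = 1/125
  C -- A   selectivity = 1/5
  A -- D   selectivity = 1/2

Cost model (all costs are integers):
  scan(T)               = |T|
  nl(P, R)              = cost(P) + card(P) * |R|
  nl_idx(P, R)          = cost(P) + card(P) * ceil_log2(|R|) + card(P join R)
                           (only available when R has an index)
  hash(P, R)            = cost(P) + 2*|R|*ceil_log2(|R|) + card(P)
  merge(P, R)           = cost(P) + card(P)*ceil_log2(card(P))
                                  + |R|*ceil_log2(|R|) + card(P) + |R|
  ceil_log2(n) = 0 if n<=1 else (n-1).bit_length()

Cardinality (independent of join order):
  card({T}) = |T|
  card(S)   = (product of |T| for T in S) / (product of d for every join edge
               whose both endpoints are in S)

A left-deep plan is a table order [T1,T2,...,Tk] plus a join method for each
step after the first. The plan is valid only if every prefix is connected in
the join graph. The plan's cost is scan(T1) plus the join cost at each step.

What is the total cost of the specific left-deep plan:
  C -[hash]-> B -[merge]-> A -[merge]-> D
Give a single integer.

197530

step 1: scan C: cost=60, card=60
step 2: join B via hash
    card(P join B) = 60*500/(125) = 240
    cost = 60 + 2*500*9 + 60 = 9120
step 3: join A via merge
    card(P join A) = 240*250/(5) = 12000
    cost = 9120 + 240*8 + 250*8 + 240 + 250 = 13530
step 4: join D via merge
    card(P join D) = 12000*400/(2) = 2400000
    cost = 13530 + 12000*14 + 400*9 + 12000 + 400 = 197530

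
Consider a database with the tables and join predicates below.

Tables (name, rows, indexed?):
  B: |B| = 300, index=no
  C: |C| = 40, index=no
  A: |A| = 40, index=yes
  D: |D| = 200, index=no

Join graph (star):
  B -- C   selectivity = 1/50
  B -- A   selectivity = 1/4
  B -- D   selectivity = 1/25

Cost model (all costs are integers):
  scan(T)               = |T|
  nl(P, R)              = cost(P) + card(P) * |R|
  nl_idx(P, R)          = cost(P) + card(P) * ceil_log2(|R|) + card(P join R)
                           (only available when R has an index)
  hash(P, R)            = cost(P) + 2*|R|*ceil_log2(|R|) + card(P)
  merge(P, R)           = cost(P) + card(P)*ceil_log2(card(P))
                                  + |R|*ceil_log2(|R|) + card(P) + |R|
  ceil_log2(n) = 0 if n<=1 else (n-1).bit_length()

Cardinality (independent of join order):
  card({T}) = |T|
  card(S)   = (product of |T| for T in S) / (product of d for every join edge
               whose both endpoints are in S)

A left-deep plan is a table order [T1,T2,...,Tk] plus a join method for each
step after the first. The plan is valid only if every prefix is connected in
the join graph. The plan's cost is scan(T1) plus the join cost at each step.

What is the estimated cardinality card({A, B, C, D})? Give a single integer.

19200

Tables in S: A(40), B(300), C(40), D(200)
Edges inside S: B-C(d=50), B-A(d=4), B-D(d=25)
numerator = 40 * 300 * 40 * 200 = 96000000
denominator = 50 * 4 * 25 = 5000
card(S) = 96000000 / 5000 = 19200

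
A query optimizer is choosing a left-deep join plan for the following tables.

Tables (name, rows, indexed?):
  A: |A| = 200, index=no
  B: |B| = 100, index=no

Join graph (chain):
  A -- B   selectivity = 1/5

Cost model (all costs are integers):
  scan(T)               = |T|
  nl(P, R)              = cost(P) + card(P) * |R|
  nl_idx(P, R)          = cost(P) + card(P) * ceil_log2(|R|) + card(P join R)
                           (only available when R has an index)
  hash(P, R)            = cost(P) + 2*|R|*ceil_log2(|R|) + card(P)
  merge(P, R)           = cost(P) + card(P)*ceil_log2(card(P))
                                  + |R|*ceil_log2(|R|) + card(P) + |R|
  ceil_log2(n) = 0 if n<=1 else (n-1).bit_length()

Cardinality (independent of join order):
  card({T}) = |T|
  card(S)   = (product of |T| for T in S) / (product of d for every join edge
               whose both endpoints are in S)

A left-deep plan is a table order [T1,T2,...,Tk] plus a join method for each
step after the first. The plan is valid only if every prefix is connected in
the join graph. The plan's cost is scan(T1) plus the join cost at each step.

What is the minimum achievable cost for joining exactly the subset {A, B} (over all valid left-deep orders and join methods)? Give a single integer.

1800

Selinger DP over subsets of {A,B}:
  {A}: scan cost=200, card=200
  {B}: scan cost=100, card=100
  {AB}: card=4000; try (B,hash)→1800, (A,merge)→2700, (B,merge)→2800, (A,hash)→3400, (A,nl)→20100, (B,nl)→20200; best=1800 via (B,hash)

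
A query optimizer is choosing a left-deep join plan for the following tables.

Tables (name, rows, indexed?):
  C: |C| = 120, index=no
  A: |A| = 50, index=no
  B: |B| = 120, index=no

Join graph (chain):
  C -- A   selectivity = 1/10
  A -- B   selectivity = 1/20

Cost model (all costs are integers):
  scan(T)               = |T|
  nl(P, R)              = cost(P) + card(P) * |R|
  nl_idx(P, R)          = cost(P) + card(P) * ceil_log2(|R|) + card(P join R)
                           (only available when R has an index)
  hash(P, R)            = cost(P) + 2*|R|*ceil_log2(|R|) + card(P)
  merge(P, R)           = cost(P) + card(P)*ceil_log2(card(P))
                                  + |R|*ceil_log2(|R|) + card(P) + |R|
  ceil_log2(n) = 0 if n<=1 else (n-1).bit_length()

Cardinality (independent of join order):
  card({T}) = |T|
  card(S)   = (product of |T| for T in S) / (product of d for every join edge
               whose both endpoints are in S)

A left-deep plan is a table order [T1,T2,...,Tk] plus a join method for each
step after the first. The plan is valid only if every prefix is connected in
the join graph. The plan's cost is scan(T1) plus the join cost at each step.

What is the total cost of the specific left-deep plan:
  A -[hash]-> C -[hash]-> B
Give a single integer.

step 1: scan A: cost=50, card=50
step 2: join C via hash
    card(P join C) = 50*120/(10) = 600
    cost = 50 + 2*120*7 + 50 = 1780
step 3: join B via hash
    card(P join B) = 600*120/(20) = 3600
    cost = 1780 + 2*120*7 + 600 = 4060

4060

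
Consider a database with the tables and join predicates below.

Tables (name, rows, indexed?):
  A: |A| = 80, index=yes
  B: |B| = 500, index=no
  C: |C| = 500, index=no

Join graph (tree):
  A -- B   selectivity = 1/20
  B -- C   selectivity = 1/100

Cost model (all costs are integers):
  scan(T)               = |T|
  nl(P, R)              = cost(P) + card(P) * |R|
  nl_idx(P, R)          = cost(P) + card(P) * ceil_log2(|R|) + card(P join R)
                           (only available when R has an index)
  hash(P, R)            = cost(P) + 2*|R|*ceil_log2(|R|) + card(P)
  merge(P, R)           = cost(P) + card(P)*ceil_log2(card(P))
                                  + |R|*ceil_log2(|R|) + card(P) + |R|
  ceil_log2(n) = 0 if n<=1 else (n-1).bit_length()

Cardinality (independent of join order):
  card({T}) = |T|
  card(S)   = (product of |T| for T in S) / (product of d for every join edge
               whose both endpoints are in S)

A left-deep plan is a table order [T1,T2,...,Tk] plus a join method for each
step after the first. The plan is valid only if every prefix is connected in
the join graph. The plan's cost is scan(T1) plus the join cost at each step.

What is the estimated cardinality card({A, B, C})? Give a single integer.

Tables in S: A(80), B(500), C(500)
Edges inside S: A-B(d=20), B-C(d=100)
numerator = 80 * 500 * 500 = 20000000
denominator = 20 * 100 = 2000
card(S) = 20000000 / 2000 = 10000

10000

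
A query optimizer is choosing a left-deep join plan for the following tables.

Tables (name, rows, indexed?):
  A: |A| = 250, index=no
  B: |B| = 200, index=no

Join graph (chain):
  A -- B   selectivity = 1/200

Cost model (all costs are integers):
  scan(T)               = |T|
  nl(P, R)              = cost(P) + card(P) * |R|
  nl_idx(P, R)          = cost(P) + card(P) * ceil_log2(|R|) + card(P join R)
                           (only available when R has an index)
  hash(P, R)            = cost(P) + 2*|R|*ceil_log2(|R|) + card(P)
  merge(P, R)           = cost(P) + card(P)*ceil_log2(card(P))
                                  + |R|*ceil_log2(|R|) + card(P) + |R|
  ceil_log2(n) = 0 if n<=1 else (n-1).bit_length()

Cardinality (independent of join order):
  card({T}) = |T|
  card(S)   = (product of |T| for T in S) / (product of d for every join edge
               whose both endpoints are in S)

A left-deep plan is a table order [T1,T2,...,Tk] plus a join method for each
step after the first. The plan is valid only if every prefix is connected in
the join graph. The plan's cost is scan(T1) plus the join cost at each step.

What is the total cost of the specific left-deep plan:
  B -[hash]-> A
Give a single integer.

4400

step 1: scan B: cost=200, card=200
step 2: join A via hash
    card(P join A) = 200*250/(200) = 250
    cost = 200 + 2*250*8 + 200 = 4400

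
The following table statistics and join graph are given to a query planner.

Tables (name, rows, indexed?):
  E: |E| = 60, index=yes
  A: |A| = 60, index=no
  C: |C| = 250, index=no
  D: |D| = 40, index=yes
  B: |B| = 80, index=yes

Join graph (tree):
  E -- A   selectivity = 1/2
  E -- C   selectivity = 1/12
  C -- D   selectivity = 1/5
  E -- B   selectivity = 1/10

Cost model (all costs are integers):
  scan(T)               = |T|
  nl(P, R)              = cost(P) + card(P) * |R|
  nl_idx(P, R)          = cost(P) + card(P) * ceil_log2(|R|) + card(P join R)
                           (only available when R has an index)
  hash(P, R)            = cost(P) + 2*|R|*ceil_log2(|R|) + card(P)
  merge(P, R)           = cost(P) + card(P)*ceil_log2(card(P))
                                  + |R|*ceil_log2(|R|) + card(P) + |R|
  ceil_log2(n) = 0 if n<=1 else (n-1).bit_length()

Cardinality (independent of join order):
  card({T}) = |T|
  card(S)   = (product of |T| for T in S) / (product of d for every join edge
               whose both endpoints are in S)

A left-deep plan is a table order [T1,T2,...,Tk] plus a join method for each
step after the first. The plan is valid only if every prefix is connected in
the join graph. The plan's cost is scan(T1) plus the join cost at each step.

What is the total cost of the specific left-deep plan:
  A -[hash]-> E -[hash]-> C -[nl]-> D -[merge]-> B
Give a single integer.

7507280

step 1: scan A: cost=60, card=60
step 2: join E via hash
    card(P join E) = 60*60/(2) = 1800
    cost = 60 + 2*60*6 + 60 = 840
step 3: join C via hash
    card(P join C) = 1800*250/(12) = 37500
    cost = 840 + 2*250*8 + 1800 = 6640
step 4: join D via nl
    card(P join D) = 37500*40/(5) = 300000
    cost = 6640 + 37500*40 = 1506640
step 5: join B via merge
    card(P join B) = 300000*80/(10) = 2400000
    cost = 1506640 + 300000*19 + 80*7 + 300000 + 80 = 7507280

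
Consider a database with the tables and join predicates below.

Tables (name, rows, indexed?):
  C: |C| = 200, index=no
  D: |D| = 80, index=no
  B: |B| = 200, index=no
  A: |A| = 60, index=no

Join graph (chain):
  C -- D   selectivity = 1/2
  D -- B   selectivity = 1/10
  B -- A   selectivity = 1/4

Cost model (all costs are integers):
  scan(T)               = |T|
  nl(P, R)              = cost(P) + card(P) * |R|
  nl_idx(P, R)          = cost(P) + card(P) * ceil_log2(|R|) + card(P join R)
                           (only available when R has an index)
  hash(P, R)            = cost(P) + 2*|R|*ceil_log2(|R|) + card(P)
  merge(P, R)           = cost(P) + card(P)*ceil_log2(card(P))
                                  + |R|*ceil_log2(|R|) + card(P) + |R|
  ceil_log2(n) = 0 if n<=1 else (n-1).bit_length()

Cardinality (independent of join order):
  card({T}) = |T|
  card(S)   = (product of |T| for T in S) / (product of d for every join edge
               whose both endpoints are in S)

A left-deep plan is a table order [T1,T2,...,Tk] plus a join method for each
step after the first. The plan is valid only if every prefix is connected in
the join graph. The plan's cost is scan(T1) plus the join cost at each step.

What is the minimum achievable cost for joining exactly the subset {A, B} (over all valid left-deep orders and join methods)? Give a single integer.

Selinger DP over subsets of {A,B}:
  {B}: scan cost=200, card=200
  {A}: scan cost=60, card=60
  {AB}: card=3000; try (A,hash)→1120, (B,merge)→2280, (A,merge)→2420, (B,hash)→3320, (B,nl)→12060, (A,nl)→12200; best=1120 via (A,hash)

1120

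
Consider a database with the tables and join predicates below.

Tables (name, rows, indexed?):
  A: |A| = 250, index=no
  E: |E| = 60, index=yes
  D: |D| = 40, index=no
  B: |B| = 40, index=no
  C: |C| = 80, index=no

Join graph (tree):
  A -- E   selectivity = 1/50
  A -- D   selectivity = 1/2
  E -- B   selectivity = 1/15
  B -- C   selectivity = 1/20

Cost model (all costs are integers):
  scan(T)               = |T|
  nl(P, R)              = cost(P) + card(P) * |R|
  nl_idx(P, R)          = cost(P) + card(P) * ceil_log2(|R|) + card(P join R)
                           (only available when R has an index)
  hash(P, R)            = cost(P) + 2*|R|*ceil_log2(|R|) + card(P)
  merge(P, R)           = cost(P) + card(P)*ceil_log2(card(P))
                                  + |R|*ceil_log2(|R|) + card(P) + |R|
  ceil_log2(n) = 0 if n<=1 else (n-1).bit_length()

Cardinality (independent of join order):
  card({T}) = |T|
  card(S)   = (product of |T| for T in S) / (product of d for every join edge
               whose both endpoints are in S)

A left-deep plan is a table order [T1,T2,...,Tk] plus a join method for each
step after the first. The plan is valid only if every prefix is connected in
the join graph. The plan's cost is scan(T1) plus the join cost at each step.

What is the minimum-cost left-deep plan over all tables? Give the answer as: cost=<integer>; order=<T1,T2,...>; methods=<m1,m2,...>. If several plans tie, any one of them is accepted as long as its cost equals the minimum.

Selinger DP (subsets sized 1..n):
  {A}: scan cost=250, card=250
  {E}: scan cost=60, card=60
  {D}: scan cost=40, card=40
  {B}: scan cost=40, card=40
  {C}: scan cost=80, card=80
  {AE}: card=300; try (E,hash)→1220, (E,nl_idx)→2050, (A,merge)→2730, (E,merge)→2920, (A,hash)→4120, (A,nl)→15060 …(+1); best=1220 via (E,hash)
  {AD}: card=5000; try (D,hash)→980, (A,merge)→2570, (D,merge)→2780, (A,hash)→4080, (A,nl)→10040, (D,nl)→10250; best=980 via (D,hash)
  {BE}: card=160; try (E,nl_idx)→440, (B,hash)→600, (E,merge)→740, (B,merge)→760, (E,hash)→800, (E,nl)→2440 …(+1); best=440 via (E,nl_idx)
  {BC}: card=160; try (B,hash)→640, (C,merge)→960, (B,merge)→1000, (C,hash)→1200, (C,nl)→3240, (B,nl)→3280; best=640 via (B,hash)
  {ADE}: card=6000; try (D,hash)→2000, (D,merge)→4500, (E,hash)→6700, (D,nl)→13220, (E,nl_idx)→36980, (E,merge)→71400 …(+1); best=2000 via (D,hash)
  {ABE}: card=800; try (B,hash)→2000, (A,merge)→4130, (B,merge)→4500, (A,hash)→4600, (B,nl)→13220, (A,nl)→40440; best=2000 via (B,hash)
  {BCE}: card=640; try (E,hash)→1520, (C,hash)→1720, (E,nl_idx)→2240, (E,merge)→2500, (C,merge)→2520, (E,nl)→10240 …(+1); best=1520 via (E,hash)
  {ABDE}: card=16000; try (D,hash)→3280, (B,hash)→8480, (D,merge)→11080, (D,nl)→34000, (B,merge)→86280, (B,nl)→242000; best=3280 via (D,hash)
  {ABCE}: card=3200; try (C,hash)→3920, (A,hash)→6160, (A,merge)→10810, (C,merge)→11440, (C,nl)→66000, (A,nl)→161520; best=3920 via (C,hash)
  {ABCDE}: card=64000; try (D,hash)→7600, (C,hash)→20400, (D,merge)→45800, (D,nl)→131920, (C,merge)→243920, (C,nl)→1283280; best=7600 via (D,hash)

cost=7600; order=A,E,B,C,D; methods=hash,hash,hash,hash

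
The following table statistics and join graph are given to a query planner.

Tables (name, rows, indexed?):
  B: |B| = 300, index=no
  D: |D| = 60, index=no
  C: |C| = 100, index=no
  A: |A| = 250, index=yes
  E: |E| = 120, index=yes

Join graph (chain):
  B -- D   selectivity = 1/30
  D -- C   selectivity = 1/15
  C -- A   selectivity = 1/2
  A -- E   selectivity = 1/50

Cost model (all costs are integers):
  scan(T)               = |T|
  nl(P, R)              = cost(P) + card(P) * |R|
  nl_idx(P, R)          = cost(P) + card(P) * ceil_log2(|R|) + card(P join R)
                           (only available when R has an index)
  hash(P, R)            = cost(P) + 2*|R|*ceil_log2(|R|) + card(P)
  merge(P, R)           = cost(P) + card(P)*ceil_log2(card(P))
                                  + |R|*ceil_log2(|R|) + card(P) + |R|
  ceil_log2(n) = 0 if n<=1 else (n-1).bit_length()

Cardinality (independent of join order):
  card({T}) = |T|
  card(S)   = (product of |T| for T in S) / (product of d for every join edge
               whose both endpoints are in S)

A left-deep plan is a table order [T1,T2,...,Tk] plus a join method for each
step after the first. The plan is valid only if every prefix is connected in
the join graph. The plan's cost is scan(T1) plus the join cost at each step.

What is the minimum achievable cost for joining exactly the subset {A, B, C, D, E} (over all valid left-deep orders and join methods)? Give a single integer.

159800

Selinger DP over subsets of {A,B,C,D,E}:
  {B}: scan cost=300, card=300
  {D}: scan cost=60, card=60
  {C}: scan cost=100, card=100
  {A}: scan cost=250, card=250
  {E}: scan cost=120, card=120
  {BD}: card=600; try (D,hash)→1320, (B,merge)→3480, (D,merge)→3720, (B,hash)→5520, (B,nl)→18060, (D,nl)→18300; best=1320 via (D,hash)
  {CD}: card=400; try (D,hash)→920, (C,merge)→1280, (D,merge)→1320, (C,hash)→1520, (C,nl)→6060, (D,nl)→6100; best=920 via (D,hash)
  {AC}: card=12500; try (C,hash)→1900, (A,merge)→3150, (C,merge)→3300, (A,hash)→4200, (A,nl_idx)→13400, (A,nl)→25100 …(+1); best=1900 via (C,hash)
  {AE}: card=600; try (A,nl_idx)→1680, (E,hash)→2180, (E,nl_idx)→2600, (A,merge)→3330, (E,merge)→3460, (A,hash)→4240 …(+2); best=1680 via (A,nl_idx)
  {BCD}: card=4000; try (C,hash)→3320, (B,hash)→6720, (B,merge)→7920, (C,merge)→8720, (C,nl)→61320, (B,nl)→120920; best=3320 via (C,hash)
  {ACD}: card=50000; try (A,hash)→5320, (A,merge)→7170, (D,hash)→15120, (A,nl_idx)→54120, (A,nl)→100920, (D,merge)→189820 …(+1); best=5320 via (A,hash)
  {ACE}: card=30000; try (C,hash)→3680, (C,merge)→9080, (E,hash)→16080, (C,nl)→61680, (E,nl_idx)→119400, (E,merge)→190360 …(+1); best=3680 via (C,hash)
  {ABCD}: card=500000; try (A,hash)→11320, (A,merge)→57570, (B,hash)→60720, (A,nl_idx)→535320, (B,merge)→858320, (A,nl)→1003320 …(+1); best=11320 via (A,hash)
  {ACDE}: card=120000; try (D,hash)→34400, (E,hash)→57000, (E,nl_idx)→475320, (D,merge)→484100, (E,merge)→856280, (D,nl)→1803680 …(+1); best=34400 via (D,hash)
  {ABCDE}: card=1200000; try (B,hash)→159800, (E,hash)→513000, (B,merge)→2197400, (E,nl_idx)→4711320, (E,merge)→10012280, (B,nl)→36034400 …(+1); best=159800 via (B,hash)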